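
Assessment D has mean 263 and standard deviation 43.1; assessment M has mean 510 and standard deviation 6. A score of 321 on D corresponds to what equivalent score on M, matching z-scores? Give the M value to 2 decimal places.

z = (321 − 263)/43.1 ≈ 1.3457.
M = 510 + z·6 = 510 + (321 − 263)·6/43.1 ≈ 518.07.

M = 518.07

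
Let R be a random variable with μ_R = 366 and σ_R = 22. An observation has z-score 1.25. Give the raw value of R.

R = μ_R + z·σ_R = 366 + 1.25·22 = 393.5.

R = 393.5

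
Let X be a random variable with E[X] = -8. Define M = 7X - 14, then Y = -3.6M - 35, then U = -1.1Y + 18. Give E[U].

E[M] = 7·(-8) + (-14) = -70.
E[Y] = (-3.6)·(-70) + (-35) = 217.
E[U] = (-1.1)·217 + 18 = -220.7.

E[U] = -220.7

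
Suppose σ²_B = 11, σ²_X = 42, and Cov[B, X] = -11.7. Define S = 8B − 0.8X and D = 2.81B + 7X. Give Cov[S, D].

By bilinearity, Cov[S, D] = ac·σ²_B + bd·σ²_X + (ad+bc)·Cov[B, X], with a=8, b=-0.8, c=2.81, d=7.
ac·σ²_B = 8·2.81·11 = 247.28
bd·σ²_X = (-0.8)·7·42 = -235.2
(ad+bc)·Cov[B, X] = (53.752)·(-11.7) = -628.8984
Cov[S, D] = 247.28 + (-235.2) + (-628.8984) = -616.8184.

Cov[S, D] = -616.8184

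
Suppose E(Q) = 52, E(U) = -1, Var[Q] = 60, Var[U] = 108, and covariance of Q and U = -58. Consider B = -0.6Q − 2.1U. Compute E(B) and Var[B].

E(B) = (-0.6)·E(Q) + (-2.1)·E(U) = (-0.6)·52 + (-2.1)·(-1) = -29.1.
Var[B] = a²·Var[Q] + b²·Var[U] + 2ab·covariance of Q and U with a = -0.6, b = -2.1.
= (-0.6)²·60 + (-2.1)²·108 + 2·(-0.6)·(-2.1)·(-58)
= 21.6 + 476.28 + (-146.16) = 351.72.

E(B) = -29.1, Var[B] = 351.72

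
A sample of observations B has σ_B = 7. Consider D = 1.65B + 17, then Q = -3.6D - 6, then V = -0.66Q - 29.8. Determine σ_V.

σ_D = |1.65|·7 = 11.55.
σ_Q = |-3.6|·11.55 = 41.58.
σ_V = |-0.66|·41.58 = 27.4428.

σ_V = 27.4428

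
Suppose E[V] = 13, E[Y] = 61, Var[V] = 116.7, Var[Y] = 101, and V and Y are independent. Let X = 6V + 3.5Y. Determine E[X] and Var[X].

E[X] = 291.5, Var[X] = 5438.45

E[X] = 6·E[V] + 3.5·E[Y] = 6·13 + 3.5·61 = 291.5.
Var[X] = a²·Var[V] + b²·Var[Y] + 2ab·Cov[V, Y] with a = 6, b = 3.5.
Independence gives Cov[V, Y] = 0.
= 6²·116.7 + 3.5²·101 + 2·6·3.5·0
= 4201.2 + 1237.25 + 0 = 5438.45.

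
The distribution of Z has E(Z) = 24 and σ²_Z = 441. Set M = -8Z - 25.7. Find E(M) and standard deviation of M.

E(M) = -217.7, standard deviation of M = 168

M = -8Z - 25.7 is linear with a = -8, b = -25.7.
E(M) = a·E(Z) + b = (-8)·24 + (-25.7) = -217.7.
standard deviation of Z = √441 = 21.
standard deviation of M = |a|·standard deviation of Z = |-8|·21 = 168.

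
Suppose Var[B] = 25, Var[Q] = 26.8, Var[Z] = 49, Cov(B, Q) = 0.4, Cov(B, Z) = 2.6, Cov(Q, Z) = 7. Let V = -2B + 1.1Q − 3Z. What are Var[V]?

Var[V] = a²·Var[B] + b²·Var[Q] + c²·Var[Z] + 2ab·Cov(B, Q) + 2ac·Cov(B, Z) + 2bc·Cov(Q, Z), with a = -2, b = 1.1, c = -3.
= 100 + 32.428 + 441 + (-1.76) + 31.2 + (-46.2)
= 556.668.

Var[V] = 556.668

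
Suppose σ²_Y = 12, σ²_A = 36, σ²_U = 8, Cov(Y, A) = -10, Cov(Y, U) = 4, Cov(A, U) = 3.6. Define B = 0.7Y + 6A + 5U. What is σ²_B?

σ²_B = 1661.88

σ²_B = a²·σ²_Y + b²·σ²_A + c²·σ²_U + 2ab·Cov(Y, A) + 2ac·Cov(Y, U) + 2bc·Cov(A, U), with a = 0.7, b = 6, c = 5.
= 5.88 + 1296 + 200 + (-84) + 28 + 216
= 1661.88.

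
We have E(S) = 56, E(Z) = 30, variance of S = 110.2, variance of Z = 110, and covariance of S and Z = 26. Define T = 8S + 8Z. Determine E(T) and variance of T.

E(T) = 688, variance of T = 17420.8

E(T) = 8·E(S) + 8·E(Z) = 8·56 + 8·30 = 688.
variance of T = a²·variance of S + b²·variance of Z + 2ab·covariance of S and Z with a = 8, b = 8.
= 8²·110.2 + 8²·110 + 2·8·8·26
= 7052.8 + 7040 + 3328 = 17420.8.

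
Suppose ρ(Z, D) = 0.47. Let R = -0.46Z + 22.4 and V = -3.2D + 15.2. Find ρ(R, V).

Linear rescalings preserve correlation up to sign; here the slopes -0.46 and -3.2 have the same sign, so ρ(R, V) = ρ(Z, D) = 0.47.

ρ(R, V) = 0.47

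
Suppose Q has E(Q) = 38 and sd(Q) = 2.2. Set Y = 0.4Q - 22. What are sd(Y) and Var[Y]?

Y = 0.4Q - 22 is linear with a = 0.4, b = -22.
sd(Y) = |a|·sd(Q) = |0.4|·2.2 = 0.88.
Var[Q] = 2.2² = 4.84.
Var[Y] = a²·Var[Q] = 0.4²·4.84 = 0.7744 (the additive constant -22 does not affect variance).

sd(Y) = 0.88, Var[Y] = 0.7744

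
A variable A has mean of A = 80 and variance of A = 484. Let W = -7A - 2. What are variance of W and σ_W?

variance of W = 23716, σ_W = 154

W = -7A - 2 is linear with a = -7, b = -2.
variance of W = a²·variance of A = (-7)²·484 = 23716 (the additive constant -2 does not affect variance).
σ_A = √484 = 22.
σ_W = |a|·σ_A = |-7|·22 = 154.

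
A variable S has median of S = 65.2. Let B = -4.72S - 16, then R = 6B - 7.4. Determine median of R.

median of R = -1949.864

median of B = (-4.72)·65.2 + (-16) = -323.744.
median of R = 6·(-323.744) + (-7.4) = -1949.864.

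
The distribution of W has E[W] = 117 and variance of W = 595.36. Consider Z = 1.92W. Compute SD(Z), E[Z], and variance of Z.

SD(Z) = 46.848, E[Z] = 224.64, variance of Z = 2194.735104

Z = 1.92W is linear with a = 1.92, b = 0.
SD(W) = √595.36 = 24.4.
SD(Z) = |a|·SD(W) = |1.92|·24.4 = 46.848.
E[Z] = a·E[W] + b = 1.92·117 = 224.64.
variance of Z = a²·variance of W = 1.92²·595.36 = 2194.735104.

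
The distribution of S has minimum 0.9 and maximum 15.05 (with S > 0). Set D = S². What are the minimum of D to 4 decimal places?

min(D) = 0.81

S² is increasing on this domain, so min(D) comes from min(S) = 0.9: min(D) = square(0.9) = 0.81.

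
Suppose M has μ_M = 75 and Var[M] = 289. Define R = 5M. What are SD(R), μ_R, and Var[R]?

R = 5M is linear with a = 5, b = 0.
SD(M) = √289 = 17.
SD(R) = |a|·SD(M) = |5|·17 = 85.
μ_R = a·μ_M + b = 5·75 = 375.
Var[R] = a²·Var[M] = 5²·289 = 7225.

SD(R) = 85, μ_R = 375, Var[R] = 7225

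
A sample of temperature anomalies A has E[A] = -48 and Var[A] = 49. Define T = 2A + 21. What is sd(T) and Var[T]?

sd(T) = 14, Var[T] = 196

T = 2A + 21 is linear with a = 2, b = 21.
sd(A) = √49 = 7.
sd(T) = |a|·sd(A) = |2|·7 = 14.
Var[T] = a²·Var[A] = 2²·49 = 196 (the additive constant 21 does not affect variance).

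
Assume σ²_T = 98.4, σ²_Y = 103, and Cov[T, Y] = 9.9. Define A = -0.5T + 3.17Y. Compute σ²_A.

σ²_A = 1028.2537

σ²_A = a²·σ²_T + b²·σ²_Y + 2ab·Cov[T, Y] with a = -0.5, b = 3.17.
= (-0.5)²·98.4 + 3.17²·103 + 2·(-0.5)·3.17·9.9
= 24.6 + 1035.0367 + (-31.383) = 1028.2537.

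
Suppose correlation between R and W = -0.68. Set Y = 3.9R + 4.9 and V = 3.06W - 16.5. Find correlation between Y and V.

correlation between Y and V = -0.68

Linear rescalings preserve correlation up to sign; here the slopes 3.9 and 3.06 have the same sign, so correlation between Y and V = correlation between R and W = -0.68.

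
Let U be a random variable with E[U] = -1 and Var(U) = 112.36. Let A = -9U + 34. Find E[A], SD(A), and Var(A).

A = -9U + 34 is linear with a = -9, b = 34.
E[A] = a·E[U] + b = (-9)·(-1) + 34 = 43.
SD(U) = √112.36 = 10.6.
SD(A) = |a|·SD(U) = |-9|·10.6 = 95.4.
Var(A) = a²·Var(U) = (-9)²·112.36 = 9101.16 (the additive constant 34 does not affect variance).

E[A] = 43, SD(A) = 95.4, Var(A) = 9101.16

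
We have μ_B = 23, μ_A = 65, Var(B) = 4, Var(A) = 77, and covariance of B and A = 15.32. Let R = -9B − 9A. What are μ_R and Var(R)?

μ_R = -792, Var(R) = 9042.84

μ_R = (-9)·μ_B + (-9)·μ_A = (-9)·23 + (-9)·65 = -792.
Var(R) = a²·Var(B) + b²·Var(A) + 2ab·covariance of B and A with a = -9, b = -9.
= (-9)²·4 + (-9)²·77 + 2·(-9)·(-9)·15.32
= 324 + 6237 + 2481.84 = 9042.84.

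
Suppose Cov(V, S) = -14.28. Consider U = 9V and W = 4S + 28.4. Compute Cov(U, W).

Cov(U, W) = a·c·Cov(V, S) = 9·4·(-14.28) = -514.08. Additive constants drop out.

Cov(U, W) = -514.08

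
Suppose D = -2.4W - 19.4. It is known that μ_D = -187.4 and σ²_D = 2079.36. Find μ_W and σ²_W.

μ_W = 70, σ²_W = 361

From D = -2.4W - 19.4: μ_D = a·μ_W + b, so μ_W = (μ_D − b)/a = (-187.4 − (-19.4))/(-2.4) = 70.
σ²_D = a²·σ²_W, so σ²_W = 2079.36/(-2.4)² = 361.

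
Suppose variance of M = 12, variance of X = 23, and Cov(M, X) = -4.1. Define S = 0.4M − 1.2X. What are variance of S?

variance of S = 38.976

variance of S = a²·variance of M + b²·variance of X + 2ab·Cov(M, X) with a = 0.4, b = -1.2.
= 0.4²·12 + (-1.2)²·23 + 2·0.4·(-1.2)·(-4.1)
= 1.92 + 33.12 + 3.936 = 38.976.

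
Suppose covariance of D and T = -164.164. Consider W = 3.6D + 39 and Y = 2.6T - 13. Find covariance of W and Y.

covariance of W and Y = a·c·covariance of D and T = 3.6·2.6·(-164.164) = -1536.57504. Additive constants drop out.

covariance of W and Y = -1536.57504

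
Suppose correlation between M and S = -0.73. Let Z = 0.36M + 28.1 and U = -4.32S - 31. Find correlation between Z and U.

Linear rescalings preserve |correlation|; the slopes 0.36 and -4.32 have opposite signs, so the correlation flips sign: correlation between Z and U = −correlation between M and S = 0.73.

correlation between Z and U = 0.73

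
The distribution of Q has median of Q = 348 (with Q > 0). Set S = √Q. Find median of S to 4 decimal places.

median of S = 18.6548

√Q is monotone on this domain, so median of S = √(348) ≈ 18.6548.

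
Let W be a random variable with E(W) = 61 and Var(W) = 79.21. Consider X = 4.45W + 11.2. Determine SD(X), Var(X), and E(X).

SD(X) = 39.605, Var(X) = 1568.556025, E(X) = 282.65

X = 4.45W + 11.2 is linear with a = 4.45, b = 11.2.
SD(W) = √79.21 = 8.9.
SD(X) = |a|·SD(W) = |4.45|·8.9 = 39.605.
Var(X) = a²·Var(W) = 4.45²·79.21 = 1568.556025 (the additive constant 11.2 does not affect variance).
E(X) = a·E(W) + b = 4.45·61 + 11.2 = 282.65.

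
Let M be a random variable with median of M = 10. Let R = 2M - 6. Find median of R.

median of R = 14

A linear map preserves order up to sign, so median of R = a·median of M + b = 2·10 + (-6) = 14.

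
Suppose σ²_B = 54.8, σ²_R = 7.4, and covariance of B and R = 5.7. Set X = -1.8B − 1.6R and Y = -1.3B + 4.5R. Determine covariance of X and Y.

covariance of X and Y = 40.638

By bilinearity, covariance of X and Y = ac·σ²_B + bd·σ²_R + (ad+bc)·covariance of B and R, with a=-1.8, b=-1.6, c=-1.3, d=4.5.
ac·σ²_B = (-1.8)·(-1.3)·54.8 = 128.232
bd·σ²_R = (-1.6)·4.5·7.4 = -53.28
(ad+bc)·covariance of B and R = (-6.02)·5.7 = -34.314
covariance of X and Y = 128.232 + (-53.28) + (-34.314) = 40.638.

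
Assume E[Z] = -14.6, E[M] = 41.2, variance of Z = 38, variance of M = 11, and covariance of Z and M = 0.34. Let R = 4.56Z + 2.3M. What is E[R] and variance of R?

E[R] = 4.56·E[Z] + 2.3·E[M] = 4.56·(-14.6) + 2.3·41.2 = 28.184.
variance of R = a²·variance of Z + b²·variance of M + 2ab·covariance of Z and M with a = 4.56, b = 2.3.
= 4.56²·38 + 2.3²·11 + 2·4.56·2.3·0.34
= 790.1568 + 58.19 + 7.13184 = 855.47864.

E[R] = 28.184, variance of R = 855.47864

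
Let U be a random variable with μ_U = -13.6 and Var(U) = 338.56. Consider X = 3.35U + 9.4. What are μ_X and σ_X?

X = 3.35U + 9.4 is linear with a = 3.35, b = 9.4.
μ_X = a·μ_U + b = 3.35·(-13.6) + 9.4 = -36.16.
σ_U = √338.56 = 18.4.
σ_X = |a|·σ_U = |3.35|·18.4 = 61.64.

μ_X = -36.16, σ_X = 61.64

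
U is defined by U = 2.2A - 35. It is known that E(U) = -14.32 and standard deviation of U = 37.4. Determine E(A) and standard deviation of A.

From U = 2.2A - 35: E(U) = a·E(A) + b, so E(A) = (E(U) − b)/a = (-14.32 − (-35))/2.2 = 9.4.
standard deviation of U = |a|·standard deviation of A, so standard deviation of A = 37.4/|2.2| = 17.

E(A) = 9.4, standard deviation of A = 17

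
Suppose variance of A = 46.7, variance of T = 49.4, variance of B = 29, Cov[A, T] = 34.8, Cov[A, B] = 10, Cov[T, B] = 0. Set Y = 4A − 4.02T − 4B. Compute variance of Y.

variance of Y = 570.35576

variance of Y = a²·variance of A + b²·variance of T + c²·variance of B + 2ab·Cov[A, T] + 2ac·Cov[A, B] + 2bc·Cov[T, B], with a = 4, b = -4.02, c = -4.
= 747.2 + 798.32376 + 464 + (-1119.168) + (-320) + 0
= 570.35576.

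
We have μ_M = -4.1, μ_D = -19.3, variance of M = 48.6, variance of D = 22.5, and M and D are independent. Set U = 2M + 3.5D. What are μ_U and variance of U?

μ_U = -75.75, variance of U = 470.025

μ_U = 2·μ_M + 3.5·μ_D = 2·(-4.1) + 3.5·(-19.3) = -75.75.
variance of U = a²·variance of M + b²·variance of D + 2ab·Cov[M, D] with a = 2, b = 3.5.
Independence gives Cov[M, D] = 0.
= 2²·48.6 + 3.5²·22.5 + 2·2·3.5·0
= 194.4 + 275.625 + 0 = 470.025.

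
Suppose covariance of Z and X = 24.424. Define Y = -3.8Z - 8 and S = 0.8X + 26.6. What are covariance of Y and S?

covariance of Y and S = a·c·covariance of Z and X = (-3.8)·0.8·24.424 = -74.24896. Additive constants drop out.

covariance of Y and S = -74.24896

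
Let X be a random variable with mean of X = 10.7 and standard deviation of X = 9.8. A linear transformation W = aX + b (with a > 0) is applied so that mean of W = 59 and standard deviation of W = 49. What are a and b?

a = 5, b = 5.5

standard deviation of W = a·standard deviation of X (a > 0), so a = 49/9.8 = 5.
mean of W = a·mean of X + b, so b = 59 − 5·10.7 = 5.5.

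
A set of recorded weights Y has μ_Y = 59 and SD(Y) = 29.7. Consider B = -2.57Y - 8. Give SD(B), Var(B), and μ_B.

B = -2.57Y - 8 is linear with a = -2.57, b = -8.
SD(B) = |a|·SD(Y) = |-2.57|·29.7 = 76.329.
Var(Y) = 29.7² = 882.09.
Var(B) = a²·Var(Y) = (-2.57)²·882.09 = 5826.116241 (the additive constant -8 does not affect variance).
μ_B = a·μ_Y + b = (-2.57)·59 + (-8) = -159.63.

SD(B) = 76.329, Var(B) = 5826.116241, μ_B = -159.63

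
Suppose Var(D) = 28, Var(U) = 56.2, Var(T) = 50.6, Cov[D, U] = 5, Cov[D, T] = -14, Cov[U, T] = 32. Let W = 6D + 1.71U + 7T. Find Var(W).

Var(W) = 3344.41442

Var(W) = a²·Var(D) + b²·Var(U) + c²·Var(T) + 2ab·Cov[D, U] + 2ac·Cov[D, T] + 2bc·Cov[U, T], with a = 6, b = 1.71, c = 7.
= 1008 + 164.33442 + 2479.4 + 102.6 + (-1176) + 766.08
= 3344.41442.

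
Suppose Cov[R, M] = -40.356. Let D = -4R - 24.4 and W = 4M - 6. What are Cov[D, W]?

Cov[D, W] = 645.696

Cov[D, W] = a·c·Cov[R, M] = (-4)·4·(-40.356) = 645.696. Additive constants drop out.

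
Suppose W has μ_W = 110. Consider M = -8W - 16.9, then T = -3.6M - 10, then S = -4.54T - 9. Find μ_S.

μ_M = (-8)·110 + (-16.9) = -896.9.
μ_T = (-3.6)·(-896.9) + (-10) = 3218.84.
μ_S = (-4.54)·3218.84 + (-9) = -14622.5336.

μ_S = -14622.5336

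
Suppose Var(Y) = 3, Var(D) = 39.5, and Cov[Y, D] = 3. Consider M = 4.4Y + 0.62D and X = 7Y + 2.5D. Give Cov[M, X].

By bilinearity, Cov[M, X] = ac·Var(Y) + bd·Var(D) + (ad+bc)·Cov[Y, D], with a=4.4, b=0.62, c=7, d=2.5.
ac·Var(Y) = 4.4·7·3 = 92.4
bd·Var(D) = 0.62·2.5·39.5 = 61.225
(ad+bc)·Cov[Y, D] = (15.34)·3 = 46.02
Cov[M, X] = 92.4 + 61.225 + 46.02 = 199.645.

Cov[M, X] = 199.645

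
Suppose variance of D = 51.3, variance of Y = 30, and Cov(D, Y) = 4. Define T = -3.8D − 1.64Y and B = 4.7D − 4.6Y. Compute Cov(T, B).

Cov(T, B) = -650.81

By bilinearity, Cov(T, B) = ac·variance of D + bd·variance of Y + (ad+bc)·Cov(D, Y), with a=-3.8, b=-1.64, c=4.7, d=-4.6.
ac·variance of D = (-3.8)·4.7·51.3 = -916.218
bd·variance of Y = (-1.64)·(-4.6)·30 = 226.32
(ad+bc)·Cov(D, Y) = (9.772)·4 = 39.088
Cov(T, B) = -916.218 + 226.32 + 39.088 = -650.81.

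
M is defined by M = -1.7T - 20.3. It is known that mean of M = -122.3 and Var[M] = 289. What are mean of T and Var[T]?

From M = -1.7T - 20.3: mean of M = a·mean of T + b, so mean of T = (mean of M − b)/a = (-122.3 − (-20.3))/(-1.7) = 60.
Var[M] = a²·Var[T], so Var[T] = 289/(-1.7)² = 100.

mean of T = 60, Var[T] = 100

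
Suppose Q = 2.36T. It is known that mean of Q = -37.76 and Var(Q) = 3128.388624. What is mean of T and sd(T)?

mean of T = -16, sd(T) = 23.7

From Q = 2.36T: mean of Q = a·mean of T + b, so mean of T = (mean of Q − b)/a = (-37.76 − 0)/2.36 = -16.
sd(Q) = √3128.388624 = 55.932.
sd(Q) = |a|·sd(T), so sd(T) = 55.932/|2.36| = 23.7.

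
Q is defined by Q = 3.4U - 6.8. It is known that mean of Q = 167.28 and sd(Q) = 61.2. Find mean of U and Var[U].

mean of U = 51.2, Var[U] = 324

From Q = 3.4U - 6.8: mean of Q = a·mean of U + b, so mean of U = (mean of Q − b)/a = (167.28 − (-6.8))/3.4 = 51.2.
Var[Q] = 61.2² = 3745.44.
Var[Q] = a²·Var[U], so Var[U] = 3745.44/3.4² = 324.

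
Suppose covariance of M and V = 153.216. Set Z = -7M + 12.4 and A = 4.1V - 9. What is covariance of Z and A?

covariance of Z and A = -4397.2992

covariance of Z and A = a·c·covariance of M and V = (-7)·4.1·153.216 = -4397.2992. Additive constants drop out.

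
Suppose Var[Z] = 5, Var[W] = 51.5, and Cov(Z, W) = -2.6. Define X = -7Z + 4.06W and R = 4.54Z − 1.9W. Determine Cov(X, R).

Cov(X, R) = -638.67524

By bilinearity, Cov(X, R) = ac·Var[Z] + bd·Var[W] + (ad+bc)·Cov(Z, W), with a=-7, b=4.06, c=4.54, d=-1.9.
ac·Var[Z] = (-7)·4.54·5 = -158.9
bd·Var[W] = 4.06·(-1.9)·51.5 = -397.271
(ad+bc)·Cov(Z, W) = (31.7324)·(-2.6) = -82.50424
Cov(X, R) = -158.9 + (-397.271) + (-82.50424) = -638.67524.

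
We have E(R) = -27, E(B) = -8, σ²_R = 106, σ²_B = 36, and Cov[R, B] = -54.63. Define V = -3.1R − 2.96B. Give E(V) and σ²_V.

E(V) = 107.38, σ²_V = 331.50784

E(V) = (-3.1)·E(R) + (-2.96)·E(B) = (-3.1)·(-27) + (-2.96)·(-8) = 107.38.
σ²_V = a²·σ²_R + b²·σ²_B + 2ab·Cov[R, B] with a = -3.1, b = -2.96.
= (-3.1)²·106 + (-2.96)²·36 + 2·(-3.1)·(-2.96)·(-54.63)
= 1018.66 + 315.4176 + (-1002.56976) = 331.50784.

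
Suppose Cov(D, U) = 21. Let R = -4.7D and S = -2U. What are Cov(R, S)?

Cov(R, S) = a·c·Cov(D, U) = (-4.7)·(-2)·21 = 197.4. Additive constants drop out.

Cov(R, S) = 197.4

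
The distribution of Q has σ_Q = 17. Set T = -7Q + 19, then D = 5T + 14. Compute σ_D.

σ_T = |-7|·17 = 119.
σ_D = |5|·119 = 595.

σ_D = 595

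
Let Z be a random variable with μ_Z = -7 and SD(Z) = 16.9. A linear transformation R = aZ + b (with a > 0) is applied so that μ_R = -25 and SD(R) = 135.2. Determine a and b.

SD(R) = a·SD(Z) (a > 0), so a = 135.2/16.9 = 8.
μ_R = a·μ_Z + b, so b = -25 − 8·(-7) = 31.

a = 8, b = 31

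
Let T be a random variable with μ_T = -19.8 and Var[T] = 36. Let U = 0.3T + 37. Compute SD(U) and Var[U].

U = 0.3T + 37 is linear with a = 0.3, b = 37.
SD(T) = √36 = 6.
SD(U) = |a|·SD(T) = |0.3|·6 = 1.8.
Var[U] = a²·Var[T] = 0.3²·36 = 3.24 (the additive constant 37 does not affect variance).

SD(U) = 1.8, Var[U] = 3.24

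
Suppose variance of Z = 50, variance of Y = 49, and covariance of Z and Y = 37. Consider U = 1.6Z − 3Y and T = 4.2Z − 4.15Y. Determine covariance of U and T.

covariance of U and T = 234.17

By bilinearity, covariance of U and T = ac·variance of Z + bd·variance of Y + (ad+bc)·covariance of Z and Y, with a=1.6, b=-3, c=4.2, d=-4.15.
ac·variance of Z = 1.6·4.2·50 = 336
bd·variance of Y = (-3)·(-4.15)·49 = 610.05
(ad+bc)·covariance of Z and Y = (-19.24)·37 = -711.88
covariance of U and T = 336 + 610.05 + (-711.88) = 234.17.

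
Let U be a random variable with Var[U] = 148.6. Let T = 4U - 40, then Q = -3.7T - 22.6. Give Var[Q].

Var[Q] = 32549.344

Var[T] = 4²·148.6 = 2377.6.
Var[Q] = (-3.7)²·2377.6 = 32549.344.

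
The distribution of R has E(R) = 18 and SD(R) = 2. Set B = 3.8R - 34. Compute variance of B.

variance of B = 57.76

B = 3.8R - 34 is linear with a = 3.8, b = -34.
variance of R = 2² = 4.
variance of B = a²·variance of R = 3.8²·4 = 57.76 (the additive constant -34 does not affect variance).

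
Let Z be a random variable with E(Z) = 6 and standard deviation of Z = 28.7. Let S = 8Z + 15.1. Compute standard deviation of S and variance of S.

S = 8Z + 15.1 is linear with a = 8, b = 15.1.
standard deviation of S = |a|·standard deviation of Z = |8|·28.7 = 229.6.
variance of Z = 28.7² = 823.69.
variance of S = a²·variance of Z = 8²·823.69 = 52716.16 (the additive constant 15.1 does not affect variance).

standard deviation of S = 229.6, variance of S = 52716.16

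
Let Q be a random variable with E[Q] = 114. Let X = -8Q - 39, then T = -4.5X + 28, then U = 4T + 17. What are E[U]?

E[U] = 17247

E[X] = (-8)·114 + (-39) = -951.
E[T] = (-4.5)·(-951) + 28 = 4307.5.
E[U] = 4·4307.5 + 17 = 17247.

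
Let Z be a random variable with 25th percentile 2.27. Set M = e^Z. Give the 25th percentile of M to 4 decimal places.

25th percentile of M = 9.6794

e^Z is increasing, so P_{25}(M) = g(P_{25}(Z)) ≈ 9.6794.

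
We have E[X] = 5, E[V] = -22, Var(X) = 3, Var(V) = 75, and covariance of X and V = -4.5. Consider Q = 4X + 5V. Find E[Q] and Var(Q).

E[Q] = 4·E[X] + 5·E[V] = 4·5 + 5·(-22) = -90.
Var(Q) = a²·Var(X) + b²·Var(V) + 2ab·covariance of X and V with a = 4, b = 5.
= 4²·3 + 5²·75 + 2·4·5·(-4.5)
= 48 + 1875 + (-180) = 1743.

E[Q] = -90, Var(Q) = 1743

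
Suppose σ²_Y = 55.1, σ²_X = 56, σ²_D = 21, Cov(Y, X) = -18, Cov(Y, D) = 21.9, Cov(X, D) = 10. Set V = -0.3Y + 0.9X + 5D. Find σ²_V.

σ²_V = 609.339

σ²_V = a²·σ²_Y + b²·σ²_X + c²·σ²_D + 2ab·Cov(Y, X) + 2ac·Cov(Y, D) + 2bc·Cov(X, D), with a = -0.3, b = 0.9, c = 5.
= 4.959 + 45.36 + 525 + 9.72 + (-65.7) + 90
= 609.339.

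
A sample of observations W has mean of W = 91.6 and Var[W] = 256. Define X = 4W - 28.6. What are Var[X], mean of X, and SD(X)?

X = 4W - 28.6 is linear with a = 4, b = -28.6.
Var[X] = a²·Var[W] = 4²·256 = 4096 (the additive constant -28.6 does not affect variance).
mean of X = a·mean of W + b = 4·91.6 + (-28.6) = 337.8.
SD(W) = √256 = 16.
SD(X) = |a|·SD(W) = |4|·16 = 64.

Var[X] = 4096, mean of X = 337.8, SD(X) = 64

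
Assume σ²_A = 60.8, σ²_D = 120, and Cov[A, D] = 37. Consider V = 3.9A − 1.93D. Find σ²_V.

σ²_V = a²·σ²_A + b²·σ²_D + 2ab·Cov[A, D] with a = 3.9, b = -1.93.
= 3.9²·60.8 + (-1.93)²·120 + 2·3.9·(-1.93)·37
= 924.768 + 446.988 + (-556.998) = 814.758.

σ²_V = 814.758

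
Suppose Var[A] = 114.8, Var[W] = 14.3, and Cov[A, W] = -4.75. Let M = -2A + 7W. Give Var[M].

Var[M] = a²·Var[A] + b²·Var[W] + 2ab·Cov[A, W] with a = -2, b = 7.
= (-2)²·114.8 + 7²·14.3 + 2·(-2)·7·(-4.75)
= 459.2 + 700.7 + 133 = 1292.9.

Var[M] = 1292.9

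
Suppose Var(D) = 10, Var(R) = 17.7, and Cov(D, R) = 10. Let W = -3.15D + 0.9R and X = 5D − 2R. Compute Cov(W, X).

Cov(W, X) = -81.36

By bilinearity, Cov(W, X) = ac·Var(D) + bd·Var(R) + (ad+bc)·Cov(D, R), with a=-3.15, b=0.9, c=5, d=-2.
ac·Var(D) = (-3.15)·5·10 = -157.5
bd·Var(R) = 0.9·(-2)·17.7 = -31.86
(ad+bc)·Cov(D, R) = (10.8)·10 = 108
Cov(W, X) = -157.5 + (-31.86) + 108 = -81.36.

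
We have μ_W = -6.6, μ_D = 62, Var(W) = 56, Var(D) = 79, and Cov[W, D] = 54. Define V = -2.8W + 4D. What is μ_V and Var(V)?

μ_V = 266.48, Var(V) = 493.44

μ_V = (-2.8)·μ_W + 4·μ_D = (-2.8)·(-6.6) + 4·62 = 266.48.
Var(V) = a²·Var(W) + b²·Var(D) + 2ab·Cov[W, D] with a = -2.8, b = 4.
= (-2.8)²·56 + 4²·79 + 2·(-2.8)·4·54
= 439.04 + 1264 + (-1209.6) = 493.44.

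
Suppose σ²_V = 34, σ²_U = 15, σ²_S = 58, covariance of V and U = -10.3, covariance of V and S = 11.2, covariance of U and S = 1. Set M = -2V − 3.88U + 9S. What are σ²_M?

σ²_M = 4426.92

σ²_M = a²·σ²_V + b²·σ²_U + c²·σ²_S + 2ab·covariance of V and U + 2ac·covariance of V and S + 2bc·covariance of U and S, with a = -2, b = -3.88, c = 9.
= 136 + 225.816 + 4698 + (-159.856) + (-403.2) + (-69.84)
= 4426.92.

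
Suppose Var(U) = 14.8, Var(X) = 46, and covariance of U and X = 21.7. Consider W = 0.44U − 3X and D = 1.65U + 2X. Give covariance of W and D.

covariance of W and D = -353.5742

By bilinearity, covariance of W and D = ac·Var(U) + bd·Var(X) + (ad+bc)·covariance of U and X, with a=0.44, b=-3, c=1.65, d=2.
ac·Var(U) = 0.44·1.65·14.8 = 10.7448
bd·Var(X) = (-3)·2·46 = -276
(ad+bc)·covariance of U and X = (-4.07)·21.7 = -88.319
covariance of W and D = 10.7448 + (-276) + (-88.319) = -353.5742.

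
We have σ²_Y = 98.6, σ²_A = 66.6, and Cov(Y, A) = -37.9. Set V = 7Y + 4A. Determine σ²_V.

σ²_V = a²·σ²_Y + b²·σ²_A + 2ab·Cov(Y, A) with a = 7, b = 4.
= 7²·98.6 + 4²·66.6 + 2·7·4·(-37.9)
= 4831.4 + 1065.6 + (-2122.4) = 3774.6.

σ²_V = 3774.6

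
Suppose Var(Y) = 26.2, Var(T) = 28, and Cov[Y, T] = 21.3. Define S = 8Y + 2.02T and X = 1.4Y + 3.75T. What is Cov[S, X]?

By bilinearity, Cov[S, X] = ac·Var(Y) + bd·Var(T) + (ad+bc)·Cov[Y, T], with a=8, b=2.02, c=1.4, d=3.75.
ac·Var(Y) = 8·1.4·26.2 = 293.44
bd·Var(T) = 2.02·3.75·28 = 212.1
(ad+bc)·Cov[Y, T] = (32.828)·21.3 = 699.2364
Cov[S, X] = 293.44 + 212.1 + 699.2364 = 1204.7764.

Cov[S, X] = 1204.7764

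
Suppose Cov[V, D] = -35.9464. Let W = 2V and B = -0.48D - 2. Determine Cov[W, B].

Cov[W, B] = a·c·Cov[V, D] = 2·(-0.48)·(-35.9464) = 34.508544. Additive constants drop out.

Cov[W, B] = 34.508544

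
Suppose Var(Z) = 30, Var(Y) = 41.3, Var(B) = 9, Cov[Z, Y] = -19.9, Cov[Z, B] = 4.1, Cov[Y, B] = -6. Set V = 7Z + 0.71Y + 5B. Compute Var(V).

Var(V) = 1762.41333

Var(V) = a²·Var(Z) + b²·Var(Y) + c²·Var(B) + 2ab·Cov[Z, Y] + 2ac·Cov[Z, B] + 2bc·Cov[Y, B], with a = 7, b = 0.71, c = 5.
= 1470 + 20.81933 + 225 + (-197.806) + 287 + (-42.6)
= 1762.41333.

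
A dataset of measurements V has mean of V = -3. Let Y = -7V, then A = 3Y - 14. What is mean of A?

mean of A = 49

mean of Y = (-7)·(-3) = 21.
mean of A = 3·21 + (-14) = 49.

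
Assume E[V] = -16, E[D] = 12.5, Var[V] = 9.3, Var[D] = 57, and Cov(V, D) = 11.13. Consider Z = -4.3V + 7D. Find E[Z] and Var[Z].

E[Z] = 156.3, Var[Z] = 2294.931

E[Z] = (-4.3)·E[V] + 7·E[D] = (-4.3)·(-16) + 7·12.5 = 156.3.
Var[Z] = a²·Var[V] + b²·Var[D] + 2ab·Cov(V, D) with a = -4.3, b = 7.
= (-4.3)²·9.3 + 7²·57 + 2·(-4.3)·7·11.13
= 171.957 + 2793 + (-670.026) = 2294.931.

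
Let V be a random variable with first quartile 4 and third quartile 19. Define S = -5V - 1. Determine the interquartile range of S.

IQR of V = Q3 − Q1 = 19 − 4 = 15.
Under S = aV + b, IQR(S) = |a|·IQR(V) = |-5|·15 = 75 (shifts cancel; spread scales by |a|).

IQR(S) = 75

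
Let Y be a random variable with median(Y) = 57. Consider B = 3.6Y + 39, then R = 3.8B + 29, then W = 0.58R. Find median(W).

median(B) = 3.6·57 + 39 = 244.2.
median(R) = 3.8·244.2 + 29 = 956.96.
median(W) = 0.58·956.96 = 555.0368.

median(W) = 555.0368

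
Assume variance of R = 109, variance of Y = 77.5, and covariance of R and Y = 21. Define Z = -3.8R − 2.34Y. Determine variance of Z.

variance of Z = 2371.783

variance of Z = a²·variance of R + b²·variance of Y + 2ab·covariance of R and Y with a = -3.8, b = -2.34.
= (-3.8)²·109 + (-2.34)²·77.5 + 2·(-3.8)·(-2.34)·21
= 1573.96 + 424.359 + 373.464 = 2371.783.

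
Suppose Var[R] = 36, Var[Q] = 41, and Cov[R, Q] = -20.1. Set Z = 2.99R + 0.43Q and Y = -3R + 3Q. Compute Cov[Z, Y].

Cov[Z, Y] = -424.398

By bilinearity, Cov[Z, Y] = ac·Var[R] + bd·Var[Q] + (ad+bc)·Cov[R, Q], with a=2.99, b=0.43, c=-3, d=3.
ac·Var[R] = 2.99·(-3)·36 = -322.92
bd·Var[Q] = 0.43·3·41 = 52.89
(ad+bc)·Cov[R, Q] = (7.68)·(-20.1) = -154.368
Cov[Z, Y] = -322.92 + 52.89 + (-154.368) = -424.398.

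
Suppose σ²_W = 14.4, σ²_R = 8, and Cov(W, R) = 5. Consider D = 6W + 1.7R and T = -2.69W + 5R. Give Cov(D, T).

Cov(D, T) = -37.281

By bilinearity, Cov(D, T) = ac·σ²_W + bd·σ²_R + (ad+bc)·Cov(W, R), with a=6, b=1.7, c=-2.69, d=5.
ac·σ²_W = 6·(-2.69)·14.4 = -232.416
bd·σ²_R = 1.7·5·8 = 68
(ad+bc)·Cov(W, R) = (25.427)·5 = 127.135
Cov(D, T) = -232.416 + 68 + 127.135 = -37.281.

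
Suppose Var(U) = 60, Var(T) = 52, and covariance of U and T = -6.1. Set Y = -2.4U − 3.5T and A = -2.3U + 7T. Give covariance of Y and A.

covariance of Y and A = -889.425

By bilinearity, covariance of Y and A = ac·Var(U) + bd·Var(T) + (ad+bc)·covariance of U and T, with a=-2.4, b=-3.5, c=-2.3, d=7.
ac·Var(U) = (-2.4)·(-2.3)·60 = 331.2
bd·Var(T) = (-3.5)·7·52 = -1274
(ad+bc)·covariance of U and T = (-8.75)·(-6.1) = 53.375
covariance of Y and A = 331.2 + (-1274) + 53.375 = -889.425.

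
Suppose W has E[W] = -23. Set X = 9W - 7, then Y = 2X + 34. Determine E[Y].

E[X] = 9·(-23) + (-7) = -214.
E[Y] = 2·(-214) + 34 = -394.

E[Y] = -394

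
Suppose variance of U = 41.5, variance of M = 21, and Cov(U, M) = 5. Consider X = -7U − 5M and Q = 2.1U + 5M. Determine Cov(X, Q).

Cov(X, Q) = -1362.55

By bilinearity, Cov(X, Q) = ac·variance of U + bd·variance of M + (ad+bc)·Cov(U, M), with a=-7, b=-5, c=2.1, d=5.
ac·variance of U = (-7)·2.1·41.5 = -610.05
bd·variance of M = (-5)·5·21 = -525
(ad+bc)·Cov(U, M) = (-45.5)·5 = -227.5
Cov(X, Q) = -610.05 + (-525) + (-227.5) = -1362.55.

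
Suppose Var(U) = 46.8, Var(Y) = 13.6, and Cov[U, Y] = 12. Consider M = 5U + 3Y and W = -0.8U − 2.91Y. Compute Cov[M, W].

By bilinearity, Cov[M, W] = ac·Var(U) + bd·Var(Y) + (ad+bc)·Cov[U, Y], with a=5, b=3, c=-0.8, d=-2.91.
ac·Var(U) = 5·(-0.8)·46.8 = -187.2
bd·Var(Y) = 3·(-2.91)·13.6 = -118.728
(ad+bc)·Cov[U, Y] = (-16.95)·12 = -203.4
Cov[M, W] = -187.2 + (-118.728) + (-203.4) = -509.328.

Cov[M, W] = -509.328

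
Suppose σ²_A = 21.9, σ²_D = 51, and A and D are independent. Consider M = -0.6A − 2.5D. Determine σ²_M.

σ²_M = 326.634

σ²_M = a²·σ²_A + b²·σ²_D + 2ab·covariance of A and D with a = -0.6, b = -2.5.
Independence gives covariance of A and D = 0.
= (-0.6)²·21.9 + (-2.5)²·51 + 2·(-0.6)·(-2.5)·0
= 7.884 + 318.75 + 0 = 326.634.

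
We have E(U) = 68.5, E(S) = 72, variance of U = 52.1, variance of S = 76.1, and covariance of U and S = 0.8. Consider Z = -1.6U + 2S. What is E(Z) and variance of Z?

E(Z) = (-1.6)·E(U) + 2·E(S) = (-1.6)·68.5 + 2·72 = 34.4.
variance of Z = a²·variance of U + b²·variance of S + 2ab·covariance of U and S with a = -1.6, b = 2.
= (-1.6)²·52.1 + 2²·76.1 + 2·(-1.6)·2·0.8
= 133.376 + 304.4 + (-5.12) = 432.656.

E(Z) = 34.4, variance of Z = 432.656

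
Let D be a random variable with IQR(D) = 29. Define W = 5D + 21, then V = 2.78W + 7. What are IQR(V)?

IQR(V) = 403.1

IQR(W) = |5|·29 = 145.
IQR(V) = |2.78|·145 = 403.1.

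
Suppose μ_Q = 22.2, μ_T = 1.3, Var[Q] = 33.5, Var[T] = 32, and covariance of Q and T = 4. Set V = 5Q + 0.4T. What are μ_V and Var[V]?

μ_V = 111.52, Var[V] = 858.62

μ_V = 5·μ_Q + 0.4·μ_T = 5·22.2 + 0.4·1.3 = 111.52.
Var[V] = a²·Var[Q] + b²·Var[T] + 2ab·covariance of Q and T with a = 5, b = 0.4.
= 5²·33.5 + 0.4²·32 + 2·5·0.4·4
= 837.5 + 5.12 + 16 = 858.62.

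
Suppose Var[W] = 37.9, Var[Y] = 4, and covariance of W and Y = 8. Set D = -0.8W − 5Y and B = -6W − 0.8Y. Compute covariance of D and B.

covariance of D and B = 443.04

By bilinearity, covariance of D and B = ac·Var[W] + bd·Var[Y] + (ad+bc)·covariance of W and Y, with a=-0.8, b=-5, c=-6, d=-0.8.
ac·Var[W] = (-0.8)·(-6)·37.9 = 181.92
bd·Var[Y] = (-5)·(-0.8)·4 = 16
(ad+bc)·covariance of W and Y = (30.64)·8 = 245.12
covariance of D and B = 181.92 + 16 + 245.12 = 443.04.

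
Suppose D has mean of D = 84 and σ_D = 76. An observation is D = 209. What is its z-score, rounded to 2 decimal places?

z = 1.64

z = (D − mean of D) / σ_D = (209 − 84) / 76 ≈ 1.64.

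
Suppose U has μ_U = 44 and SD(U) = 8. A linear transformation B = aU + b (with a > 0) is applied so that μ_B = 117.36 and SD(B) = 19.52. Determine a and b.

a = 2.44, b = 10

SD(B) = a·SD(U) (a > 0), so a = 19.52/8 = 2.44.
μ_B = a·μ_U + b, so b = 117.36 − 2.44·44 = 10.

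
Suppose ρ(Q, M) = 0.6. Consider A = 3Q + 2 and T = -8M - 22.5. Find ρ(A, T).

Linear rescalings preserve |correlation|; the slopes 3 and -8 have opposite signs, so the correlation flips sign: ρ(A, T) = −ρ(Q, M) = -0.6.

ρ(A, T) = -0.6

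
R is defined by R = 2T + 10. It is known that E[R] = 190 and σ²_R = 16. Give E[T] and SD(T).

E[T] = 90, SD(T) = 2

From R = 2T + 10: E[R] = a·E[T] + b, so E[T] = (E[R] − b)/a = (190 − 10)/2 = 90.
SD(R) = √16 = 4.
SD(R) = |a|·SD(T), so SD(T) = 4/|2| = 2.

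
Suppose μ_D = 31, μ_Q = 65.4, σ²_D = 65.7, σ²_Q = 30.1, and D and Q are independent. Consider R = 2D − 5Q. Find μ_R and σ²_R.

μ_R = -265, σ²_R = 1015.3

μ_R = 2·μ_D + (-5)·μ_Q = 2·31 + (-5)·65.4 = -265.
σ²_R = a²·σ²_D + b²·σ²_Q + 2ab·covariance of D and Q with a = 2, b = -5.
Independence gives covariance of D and Q = 0.
= 2²·65.7 + (-5)²·30.1 + 2·2·(-5)·0
= 262.8 + 752.5 + 0 = 1015.3.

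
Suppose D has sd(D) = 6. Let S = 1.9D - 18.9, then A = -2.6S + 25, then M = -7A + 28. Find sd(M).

sd(M) = 207.48

sd(S) = |1.9|·6 = 11.4.
sd(A) = |-2.6|·11.4 = 29.64.
sd(M) = |-7|·29.64 = 207.48.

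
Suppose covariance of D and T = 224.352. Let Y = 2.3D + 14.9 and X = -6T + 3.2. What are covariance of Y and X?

covariance of Y and X = -3096.0576

covariance of Y and X = a·c·covariance of D and T = 2.3·(-6)·224.352 = -3096.0576. Additive constants drop out.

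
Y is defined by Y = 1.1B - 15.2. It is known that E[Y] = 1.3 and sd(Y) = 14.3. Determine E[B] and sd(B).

E[B] = 15, sd(B) = 13

From Y = 1.1B - 15.2: E[Y] = a·E[B] + b, so E[B] = (E[Y] − b)/a = (1.3 − (-15.2))/1.1 = 15.
sd(Y) = |a|·sd(B), so sd(B) = 14.3/|1.1| = 13.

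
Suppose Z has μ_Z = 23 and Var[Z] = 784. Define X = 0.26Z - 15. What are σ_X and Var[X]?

X = 0.26Z - 15 is linear with a = 0.26, b = -15.
σ_Z = √784 = 28.
σ_X = |a|·σ_Z = |0.26|·28 = 7.28.
Var[X] = a²·Var[Z] = 0.26²·784 = 52.9984 (the additive constant -15 does not affect variance).

σ_X = 7.28, Var[X] = 52.9984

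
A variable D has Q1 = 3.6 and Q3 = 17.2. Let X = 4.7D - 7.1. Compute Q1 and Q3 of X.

Q1(X) = 9.82, Q3(X) = 73.74

a = 4.7 > 0: Q1(X) = a·Q1(D)+b = 9.82, Q3(X) = a·Q3(D)+b = 73.74.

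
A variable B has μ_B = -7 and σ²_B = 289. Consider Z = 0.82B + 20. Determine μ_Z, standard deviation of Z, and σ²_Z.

μ_Z = 14.26, standard deviation of Z = 13.94, σ²_Z = 194.3236

Z = 0.82B + 20 is linear with a = 0.82, b = 20.
μ_Z = a·μ_B + b = 0.82·(-7) + 20 = 14.26.
standard deviation of B = √289 = 17.
standard deviation of Z = |a|·standard deviation of B = |0.82|·17 = 13.94.
σ²_Z = a²·σ²_B = 0.82²·289 = 194.3236 (the additive constant 20 does not affect variance).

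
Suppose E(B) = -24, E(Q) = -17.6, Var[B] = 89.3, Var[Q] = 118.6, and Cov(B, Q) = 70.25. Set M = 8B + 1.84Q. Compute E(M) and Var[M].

E(M) = -224.384, Var[M] = 8184.89216

E(M) = 8·E(B) + 1.84·E(Q) = 8·(-24) + 1.84·(-17.6) = -224.384.
Var[M] = a²·Var[B] + b²·Var[Q] + 2ab·Cov(B, Q) with a = 8, b = 1.84.
= 8²·89.3 + 1.84²·118.6 + 2·8·1.84·70.25
= 5715.2 + 401.53216 + 2068.16 = 8184.89216.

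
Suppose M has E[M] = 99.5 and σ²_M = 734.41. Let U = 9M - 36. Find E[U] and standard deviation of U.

U = 9M - 36 is linear with a = 9, b = -36.
E[U] = a·E[M] + b = 9·99.5 + (-36) = 859.5.
standard deviation of M = √734.41 = 27.1.
standard deviation of U = |a|·standard deviation of M = |9|·27.1 = 243.9.

E[U] = 859.5, standard deviation of U = 243.9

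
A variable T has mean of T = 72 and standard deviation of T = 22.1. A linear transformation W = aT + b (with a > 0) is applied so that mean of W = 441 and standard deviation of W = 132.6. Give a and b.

a = 6, b = 9

standard deviation of W = a·standard deviation of T (a > 0), so a = 132.6/22.1 = 6.
mean of W = a·mean of T + b, so b = 441 − 6·72 = 9.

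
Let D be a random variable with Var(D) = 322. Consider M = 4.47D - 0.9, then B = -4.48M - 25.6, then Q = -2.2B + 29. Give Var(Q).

Var(M) = 4.47²·322 = 6433.8498.
Var(B) = (-4.48)²·6433.8498 = 129129.93902592.
Var(Q) = (-2.2)²·129129.93902592 = 624988.9048854528.

Var(Q) = 624988.9048854528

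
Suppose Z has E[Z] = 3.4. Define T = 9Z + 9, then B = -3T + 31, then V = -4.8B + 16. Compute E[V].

E[T] = 9·3.4 + 9 = 39.6.
E[B] = (-3)·39.6 + 31 = -87.8.
E[V] = (-4.8)·(-87.8) + 16 = 437.44.

E[V] = 437.44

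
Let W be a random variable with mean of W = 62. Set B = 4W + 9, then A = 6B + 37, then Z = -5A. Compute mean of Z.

mean of Z = -7895

mean of B = 4·62 + 9 = 257.
mean of A = 6·257 + 37 = 1579.
mean of Z = (-5)·1579 = -7895.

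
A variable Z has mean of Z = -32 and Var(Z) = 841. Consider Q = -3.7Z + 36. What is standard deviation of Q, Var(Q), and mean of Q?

standard deviation of Q = 107.3, Var(Q) = 11513.29, mean of Q = 154.4

Q = -3.7Z + 36 is linear with a = -3.7, b = 36.
standard deviation of Z = √841 = 29.
standard deviation of Q = |a|·standard deviation of Z = |-3.7|·29 = 107.3.
Var(Q) = a²·Var(Z) = (-3.7)²·841 = 11513.29 (the additive constant 36 does not affect variance).
mean of Q = a·mean of Z + b = (-3.7)·(-32) + 36 = 154.4.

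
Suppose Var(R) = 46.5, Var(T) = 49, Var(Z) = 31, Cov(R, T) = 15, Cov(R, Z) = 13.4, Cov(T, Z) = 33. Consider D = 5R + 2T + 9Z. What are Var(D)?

Var(D) = a²·Var(R) + b²·Var(T) + c²·Var(Z) + 2ab·Cov(R, T) + 2ac·Cov(R, Z) + 2bc·Cov(T, Z), with a = 5, b = 2, c = 9.
= 1162.5 + 196 + 2511 + 300 + 1206 + 1188
= 6563.5.

Var(D) = 6563.5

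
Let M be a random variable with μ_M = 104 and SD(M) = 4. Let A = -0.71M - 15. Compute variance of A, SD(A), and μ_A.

A = -0.71M - 15 is linear with a = -0.71, b = -15.
variance of M = 4² = 16.
variance of A = a²·variance of M = (-0.71)²·16 = 8.0656 (the additive constant -15 does not affect variance).
SD(A) = |a|·SD(M) = |-0.71|·4 = 2.84.
μ_A = a·μ_M + b = (-0.71)·104 + (-15) = -88.84.

variance of A = 8.0656, SD(A) = 2.84, μ_A = -88.84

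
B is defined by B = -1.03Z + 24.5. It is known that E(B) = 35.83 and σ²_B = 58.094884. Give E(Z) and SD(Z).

From B = -1.03Z + 24.5: E(B) = a·E(Z) + b, so E(Z) = (E(B) − b)/a = (35.83 − 24.5)/(-1.03) = -11.
SD(B) = √58.094884 = 7.622.
SD(B) = |a|·SD(Z), so SD(Z) = 7.622/|-1.03| = 7.4.

E(Z) = -11, SD(Z) = 7.4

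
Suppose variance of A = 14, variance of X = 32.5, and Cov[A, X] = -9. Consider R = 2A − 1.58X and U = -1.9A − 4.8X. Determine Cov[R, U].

By bilinearity, Cov[R, U] = ac·variance of A + bd·variance of X + (ad+bc)·Cov[A, X], with a=2, b=-1.58, c=-1.9, d=-4.8.
ac·variance of A = 2·(-1.9)·14 = -53.2
bd·variance of X = (-1.58)·(-4.8)·32.5 = 246.48
(ad+bc)·Cov[A, X] = (-6.598)·(-9) = 59.382
Cov[R, U] = -53.2 + 246.48 + 59.382 = 252.662.

Cov[R, U] = 252.662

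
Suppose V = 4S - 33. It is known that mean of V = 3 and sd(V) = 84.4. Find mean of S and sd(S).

mean of S = 9, sd(S) = 21.1

From V = 4S - 33: mean of V = a·mean of S + b, so mean of S = (mean of V − b)/a = (3 − (-33))/4 = 9.
sd(V) = |a|·sd(S), so sd(S) = 84.4/|4| = 21.1.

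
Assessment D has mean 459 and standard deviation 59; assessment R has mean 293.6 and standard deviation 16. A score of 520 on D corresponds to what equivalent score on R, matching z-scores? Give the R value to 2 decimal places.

z = (520 − 459)/59 ≈ 1.0339.
R = 293.6 + z·16 = 293.6 + (520 − 459)·16/59 ≈ 310.14.

R = 310.14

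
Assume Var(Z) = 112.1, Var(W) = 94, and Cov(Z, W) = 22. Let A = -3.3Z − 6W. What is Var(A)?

Var(A) = a²·Var(Z) + b²·Var(W) + 2ab·Cov(Z, W) with a = -3.3, b = -6.
= (-3.3)²·112.1 + (-6)²·94 + 2·(-3.3)·(-6)·22
= 1220.769 + 3384 + 871.2 = 5475.969.

Var(A) = 5475.969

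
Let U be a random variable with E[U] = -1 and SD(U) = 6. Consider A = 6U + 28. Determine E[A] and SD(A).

E[A] = 22, SD(A) = 36

A = 6U + 28 is linear with a = 6, b = 28.
E[A] = a·E[U] + b = 6·(-1) + 28 = 22.
SD(A) = |a|·SD(U) = |6|·6 = 36.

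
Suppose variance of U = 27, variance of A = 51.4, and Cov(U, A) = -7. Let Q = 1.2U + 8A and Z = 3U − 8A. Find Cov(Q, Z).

By bilinearity, Cov(Q, Z) = ac·variance of U + bd·variance of A + (ad+bc)·Cov(U, A), with a=1.2, b=8, c=3, d=-8.
ac·variance of U = 1.2·3·27 = 97.2
bd·variance of A = 8·(-8)·51.4 = -3289.6
(ad+bc)·Cov(U, A) = (14.4)·(-7) = -100.8
Cov(Q, Z) = 97.2 + (-3289.6) + (-100.8) = -3293.2.

Cov(Q, Z) = -3293.2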